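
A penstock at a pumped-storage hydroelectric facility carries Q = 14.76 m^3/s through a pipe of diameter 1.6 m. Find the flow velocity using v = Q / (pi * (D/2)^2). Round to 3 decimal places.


Compute pipe cross-sectional area:
  A = pi * (D/2)^2 = pi * (1.6/2)^2 = 2.0106 m^2
Calculate velocity:
  v = Q / A = 14.76 / 2.0106
  v = 7.341 m/s

7.341


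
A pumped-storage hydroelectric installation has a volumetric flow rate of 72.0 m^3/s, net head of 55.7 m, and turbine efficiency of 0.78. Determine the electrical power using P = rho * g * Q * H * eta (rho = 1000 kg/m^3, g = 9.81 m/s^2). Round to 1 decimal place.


Apply the hydropower formula P = rho * g * Q * H * eta
rho * g = 1000 * 9.81 = 9810.0
P = 9810.0 * 72.0 * 55.7 * 0.78
P = 30686778.7 W

30686778.7


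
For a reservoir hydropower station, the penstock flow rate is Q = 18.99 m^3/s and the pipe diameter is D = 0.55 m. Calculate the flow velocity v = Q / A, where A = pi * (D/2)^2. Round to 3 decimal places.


Compute pipe cross-sectional area:
  A = pi * (D/2)^2 = pi * (0.55/2)^2 = 0.2376 m^2
Calculate velocity:
  v = Q / A = 18.99 / 0.2376
  v = 79.930 m/s

79.930


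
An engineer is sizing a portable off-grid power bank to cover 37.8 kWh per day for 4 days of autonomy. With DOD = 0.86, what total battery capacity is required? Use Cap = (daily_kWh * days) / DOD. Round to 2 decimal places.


Total energy needed = daily * days = 37.8 * 4 = 151.2 kWh
Account for depth of discharge:
  Cap = total_energy / DOD = 151.2 / 0.86
  Cap = 175.81 kWh

175.81


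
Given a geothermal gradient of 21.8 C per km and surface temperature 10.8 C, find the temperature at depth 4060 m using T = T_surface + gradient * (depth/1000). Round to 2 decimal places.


Convert depth to km: 4060 / 1000 = 4.06 km
Temperature increase = gradient * depth_km = 21.8 * 4.06 = 88.51 C
Temperature at depth = T_surface + delta_T = 10.8 + 88.51
T = 99.31 C

99.31


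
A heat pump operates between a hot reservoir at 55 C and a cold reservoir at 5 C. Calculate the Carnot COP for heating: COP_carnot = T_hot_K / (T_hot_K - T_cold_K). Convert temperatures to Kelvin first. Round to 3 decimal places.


Convert to Kelvin:
  T_hot = 55 + 273.15 = 328.15 K
  T_cold = 5 + 273.15 = 278.15 K
Apply Carnot COP formula:
  COP = T_hot_K / (T_hot_K - T_cold_K) = 328.15 / 50.0
  COP = 6.563

6.563


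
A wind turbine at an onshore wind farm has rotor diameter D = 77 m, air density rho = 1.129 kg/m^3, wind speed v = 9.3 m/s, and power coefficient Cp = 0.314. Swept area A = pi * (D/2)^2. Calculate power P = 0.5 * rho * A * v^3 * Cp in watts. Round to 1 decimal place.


Step 1 -- Compute swept area:
  A = pi * (D/2)^2 = pi * (77/2)^2 = 4656.63 m^2
Step 2 -- Apply wind power equation:
  P = 0.5 * rho * A * v^3 * Cp
  v^3 = 9.3^3 = 804.357
  P = 0.5 * 1.129 * 4656.63 * 804.357 * 0.314
  P = 663917.0 W

663917.0


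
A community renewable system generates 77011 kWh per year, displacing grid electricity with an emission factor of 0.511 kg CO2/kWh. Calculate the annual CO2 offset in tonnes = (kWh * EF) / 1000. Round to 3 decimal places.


CO2 offset in kg = generation * emission_factor
CO2 offset = 77011 * 0.511 = 39352.62 kg
Convert to tonnes:
  CO2 offset = 39352.62 / 1000 = 39.353 tonnes

39.353


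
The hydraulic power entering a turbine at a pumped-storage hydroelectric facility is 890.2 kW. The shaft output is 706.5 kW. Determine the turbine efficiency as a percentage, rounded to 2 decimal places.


Turbine efficiency = (output power / input power) * 100
eta = (706.5 / 890.2) * 100
eta = 79.36%

79.36


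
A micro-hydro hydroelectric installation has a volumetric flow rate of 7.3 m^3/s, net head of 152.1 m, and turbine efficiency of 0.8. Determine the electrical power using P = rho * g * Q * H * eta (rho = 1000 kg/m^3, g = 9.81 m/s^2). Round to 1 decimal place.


Apply the hydropower formula P = rho * g * Q * H * eta
rho * g = 1000 * 9.81 = 9810.0
P = 9810.0 * 7.3 * 152.1 * 0.8
P = 8713869.8 W

8713869.8


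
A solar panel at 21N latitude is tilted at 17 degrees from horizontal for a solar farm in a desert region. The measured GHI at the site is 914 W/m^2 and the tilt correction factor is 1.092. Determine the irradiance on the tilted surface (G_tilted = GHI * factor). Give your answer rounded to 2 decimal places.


Identify the given values:
  GHI = 914 W/m^2, tilt correction factor = 1.092
Apply the formula G_tilted = GHI * factor:
  G_tilted = 914 * 1.092
  G_tilted = 998.09 W/m^2

998.09


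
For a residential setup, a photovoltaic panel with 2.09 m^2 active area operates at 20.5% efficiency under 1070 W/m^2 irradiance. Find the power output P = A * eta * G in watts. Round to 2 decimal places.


Use the solar power formula P = A * eta * G.
Given: A = 2.09 m^2, eta = 0.205, G = 1070 W/m^2
P = 2.09 * 0.205 * 1070
P = 458.44 W

458.44


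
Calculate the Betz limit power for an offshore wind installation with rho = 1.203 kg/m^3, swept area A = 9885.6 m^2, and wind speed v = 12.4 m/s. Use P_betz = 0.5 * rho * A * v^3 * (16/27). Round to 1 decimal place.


The Betz coefficient Cp_max = 16/27 = 0.5926
v^3 = 12.4^3 = 1906.624
P_betz = 0.5 * rho * A * v^3 * Cp_max
P_betz = 0.5 * 1.203 * 9885.6 * 1906.624 * 0.5926
P_betz = 6718308.5 W

6718308.5


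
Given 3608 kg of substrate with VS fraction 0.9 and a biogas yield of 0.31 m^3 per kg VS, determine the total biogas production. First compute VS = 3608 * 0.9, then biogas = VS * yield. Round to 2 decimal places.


Compute volatile solids:
  VS = mass * VS_fraction = 3608 * 0.9 = 3247.2 kg
Calculate biogas volume:
  Biogas = VS * specific_yield = 3247.2 * 0.31
  Biogas = 1006.63 m^3

1006.63


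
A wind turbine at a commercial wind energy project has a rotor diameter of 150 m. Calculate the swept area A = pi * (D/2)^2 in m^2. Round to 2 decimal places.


Compute the rotor radius:
  r = D / 2 = 150 / 2 = 75.0 m
Calculate swept area:
  A = pi * r^2 = pi * 75.0^2
  A = 17671.46 m^2

17671.46


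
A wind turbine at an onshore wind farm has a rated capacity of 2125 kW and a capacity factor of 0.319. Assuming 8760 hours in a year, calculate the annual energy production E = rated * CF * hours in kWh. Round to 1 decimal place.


Annual energy = rated_kW * capacity_factor * hours_per_year
Given: P_rated = 2125 kW, CF = 0.319, hours = 8760
E = 2125 * 0.319 * 8760
E = 5938185.0 kWh

5938185.0


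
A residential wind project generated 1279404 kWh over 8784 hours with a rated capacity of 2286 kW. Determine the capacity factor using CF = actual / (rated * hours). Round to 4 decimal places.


Capacity factor = actual output / maximum possible output
Maximum possible = rated * hours = 2286 * 8784 = 20080224 kWh
CF = 1279404 / 20080224
CF = 0.0637

0.0637


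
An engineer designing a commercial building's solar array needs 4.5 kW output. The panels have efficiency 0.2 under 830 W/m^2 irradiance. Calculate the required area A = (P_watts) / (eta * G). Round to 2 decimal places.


Convert target power to watts: P = 4.5 * 1000 = 4500.0 W
Compute denominator: eta * G = 0.2 * 830 = 166.0
Required area A = P / (eta * G) = 4500.0 / 166.0
A = 27.11 m^2

27.11


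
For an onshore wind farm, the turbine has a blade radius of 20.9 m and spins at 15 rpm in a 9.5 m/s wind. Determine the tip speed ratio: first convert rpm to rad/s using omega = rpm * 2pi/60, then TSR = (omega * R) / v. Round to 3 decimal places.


Convert rotational speed to rad/s:
  omega = 15 * 2 * pi / 60 = 1.5708 rad/s
Compute tip speed:
  v_tip = omega * R = 1.5708 * 20.9 = 32.83 m/s
Tip speed ratio:
  TSR = v_tip / v_wind = 32.83 / 9.5 = 3.456

3.456


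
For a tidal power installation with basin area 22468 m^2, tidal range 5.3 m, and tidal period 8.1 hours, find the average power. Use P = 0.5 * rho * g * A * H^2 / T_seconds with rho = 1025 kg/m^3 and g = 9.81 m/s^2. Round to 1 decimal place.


Convert period to seconds: T = 8.1 * 3600 = 29160.0 s
H^2 = 5.3^2 = 28.09
P = 0.5 * rho * g * A * H^2 / T
P = 0.5 * 1025 * 9.81 * 22468 * 28.09 / 29160.0
P = 108815.7 W

108815.7


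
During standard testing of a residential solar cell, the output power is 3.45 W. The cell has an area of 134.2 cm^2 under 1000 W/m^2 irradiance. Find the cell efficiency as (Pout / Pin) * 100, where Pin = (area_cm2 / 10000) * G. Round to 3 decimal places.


First compute the input power:
  Pin = area_cm2 / 10000 * G = 134.2 / 10000 * 1000 = 13.42 W
Then compute efficiency:
  Efficiency = (Pout / Pin) * 100 = (3.45 / 13.42) * 100
  Efficiency = 25.708%

25.708


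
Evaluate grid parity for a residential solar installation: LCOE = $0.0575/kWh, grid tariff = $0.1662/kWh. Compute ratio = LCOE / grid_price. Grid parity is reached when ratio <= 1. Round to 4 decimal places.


Compare LCOE to grid price:
  LCOE = $0.0575/kWh, Grid price = $0.1662/kWh
  Ratio = LCOE / grid_price = 0.0575 / 0.1662 = 0.3460
  Grid parity achieved (ratio <= 1)? yes

0.3460


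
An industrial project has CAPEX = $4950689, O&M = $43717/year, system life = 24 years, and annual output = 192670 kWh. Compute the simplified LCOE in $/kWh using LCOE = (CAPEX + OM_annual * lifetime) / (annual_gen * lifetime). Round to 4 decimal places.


Total cost = CAPEX + OM * lifetime = 4950689 + 43717 * 24 = 4950689 + 1049208 = 5999897
Total generation = annual * lifetime = 192670 * 24 = 4624080 kWh
LCOE = 5999897 / 4624080
LCOE = 1.2975 $/kWh

1.2975


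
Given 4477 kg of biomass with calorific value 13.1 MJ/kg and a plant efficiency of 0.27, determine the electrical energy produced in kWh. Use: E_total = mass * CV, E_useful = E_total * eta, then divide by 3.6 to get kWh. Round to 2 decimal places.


Total energy = mass * CV = 4477 * 13.1 = 58648.7 MJ
Useful energy = total * eta = 58648.7 * 0.27 = 15835.15 MJ
Convert to kWh: 15835.15 / 3.6
Useful energy = 4398.65 kWh

4398.65


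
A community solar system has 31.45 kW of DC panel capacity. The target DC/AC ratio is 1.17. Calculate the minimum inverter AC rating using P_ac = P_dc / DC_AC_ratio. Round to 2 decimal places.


The inverter AC capacity is determined by the DC/AC ratio.
Given: P_dc = 31.45 kW, DC/AC ratio = 1.17
P_ac = P_dc / ratio = 31.45 / 1.17
P_ac = 26.88 kW

26.88


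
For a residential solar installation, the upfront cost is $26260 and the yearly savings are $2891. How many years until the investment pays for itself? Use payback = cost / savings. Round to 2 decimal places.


Simple payback period = initial cost / annual savings
Payback = 26260 / 2891
Payback = 9.08 years

9.08


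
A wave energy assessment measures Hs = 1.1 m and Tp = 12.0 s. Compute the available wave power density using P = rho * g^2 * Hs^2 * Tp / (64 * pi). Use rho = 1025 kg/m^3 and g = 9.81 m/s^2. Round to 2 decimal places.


Apply wave power formula:
  g^2 = 9.81^2 = 96.2361
  Hs^2 = 1.1^2 = 1.21
  Numerator = rho * g^2 * Hs^2 * Tp = 1025 * 96.2361 * 1.21 * 12.0 = 1432281.88
  Denominator = 64 * pi = 201.0619
  P = 1432281.88 / 201.0619 = 7123.59 W/m

7123.59


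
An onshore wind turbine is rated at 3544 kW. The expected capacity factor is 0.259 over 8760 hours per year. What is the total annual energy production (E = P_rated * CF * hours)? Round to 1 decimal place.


Annual energy = rated_kW * capacity_factor * hours_per_year
Given: P_rated = 3544 kW, CF = 0.259, hours = 8760
E = 3544 * 0.259 * 8760
E = 8040769.0 kWh

8040769.0


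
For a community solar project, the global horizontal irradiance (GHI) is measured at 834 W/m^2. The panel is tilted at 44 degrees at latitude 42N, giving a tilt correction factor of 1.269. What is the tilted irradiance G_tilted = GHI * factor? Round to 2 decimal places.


Identify the given values:
  GHI = 834 W/m^2, tilt correction factor = 1.269
Apply the formula G_tilted = GHI * factor:
  G_tilted = 834 * 1.269
  G_tilted = 1058.35 W/m^2

1058.35


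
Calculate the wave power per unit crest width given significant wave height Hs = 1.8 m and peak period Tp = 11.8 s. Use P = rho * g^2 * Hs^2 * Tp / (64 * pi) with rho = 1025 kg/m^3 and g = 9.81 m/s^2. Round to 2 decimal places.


Apply wave power formula:
  g^2 = 9.81^2 = 96.2361
  Hs^2 = 1.8^2 = 3.24
  Numerator = rho * g^2 * Hs^2 * Tp = 1025 * 96.2361 * 3.24 * 11.8 = 3771281.04
  Denominator = 64 * pi = 201.0619
  P = 3771281.04 / 201.0619 = 18756.81 W/m

18756.81


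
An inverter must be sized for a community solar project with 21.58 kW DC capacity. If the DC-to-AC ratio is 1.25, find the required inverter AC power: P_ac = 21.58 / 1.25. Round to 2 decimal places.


The inverter AC capacity is determined by the DC/AC ratio.
Given: P_dc = 21.58 kW, DC/AC ratio = 1.25
P_ac = P_dc / ratio = 21.58 / 1.25
P_ac = 17.26 kW

17.26


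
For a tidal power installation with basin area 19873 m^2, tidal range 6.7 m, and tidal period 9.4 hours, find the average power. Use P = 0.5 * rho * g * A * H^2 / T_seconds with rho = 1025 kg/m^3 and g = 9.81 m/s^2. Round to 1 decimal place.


Convert period to seconds: T = 9.4 * 3600 = 33840.0 s
H^2 = 6.7^2 = 44.89
P = 0.5 * rho * g * A * H^2 / T
P = 0.5 * 1025 * 9.81 * 19873 * 44.89 / 33840.0
P = 132539.6 W

132539.6


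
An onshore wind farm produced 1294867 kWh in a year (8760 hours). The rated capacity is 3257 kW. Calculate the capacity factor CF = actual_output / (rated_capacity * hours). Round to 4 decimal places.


Capacity factor = actual output / maximum possible output
Maximum possible = rated * hours = 3257 * 8760 = 28531320 kWh
CF = 1294867 / 28531320
CF = 0.0454

0.0454


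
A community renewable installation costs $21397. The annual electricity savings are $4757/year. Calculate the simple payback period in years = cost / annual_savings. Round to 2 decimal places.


Simple payback period = initial cost / annual savings
Payback = 21397 / 4757
Payback = 4.50 years

4.50


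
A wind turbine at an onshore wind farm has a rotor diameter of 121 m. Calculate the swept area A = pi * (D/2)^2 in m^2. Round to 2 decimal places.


Compute the rotor radius:
  r = D / 2 = 121 / 2 = 60.5 m
Calculate swept area:
  A = pi * r^2 = pi * 60.5^2
  A = 11499.01 m^2

11499.01


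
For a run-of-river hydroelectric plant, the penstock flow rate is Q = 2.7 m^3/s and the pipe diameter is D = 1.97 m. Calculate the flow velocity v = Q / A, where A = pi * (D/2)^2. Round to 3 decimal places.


Compute pipe cross-sectional area:
  A = pi * (D/2)^2 = pi * (1.97/2)^2 = 3.0481 m^2
Calculate velocity:
  v = Q / A = 2.7 / 3.0481
  v = 0.886 m/s

0.886


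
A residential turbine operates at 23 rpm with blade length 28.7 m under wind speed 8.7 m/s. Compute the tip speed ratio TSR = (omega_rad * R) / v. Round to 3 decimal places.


Convert rotational speed to rad/s:
  omega = 23 * 2 * pi / 60 = 2.4086 rad/s
Compute tip speed:
  v_tip = omega * R = 2.4086 * 28.7 = 69.126 m/s
Tip speed ratio:
  TSR = v_tip / v_wind = 69.126 / 8.7 = 7.945

7.945


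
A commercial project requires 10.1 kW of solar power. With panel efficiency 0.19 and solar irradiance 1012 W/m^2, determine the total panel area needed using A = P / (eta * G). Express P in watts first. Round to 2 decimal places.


Convert target power to watts: P = 10.1 * 1000 = 10100.0 W
Compute denominator: eta * G = 0.19 * 1012 = 192.28
Required area A = P / (eta * G) = 10100.0 / 192.28
A = 52.53 m^2

52.53


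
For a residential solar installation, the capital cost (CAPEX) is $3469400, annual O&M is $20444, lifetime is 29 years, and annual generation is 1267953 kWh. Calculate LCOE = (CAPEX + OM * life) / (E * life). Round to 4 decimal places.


Total cost = CAPEX + OM * lifetime = 3469400 + 20444 * 29 = 3469400 + 592876 = 4062276
Total generation = annual * lifetime = 1267953 * 29 = 36770637 kWh
LCOE = 4062276 / 36770637
LCOE = 0.1105 $/kWh

0.1105


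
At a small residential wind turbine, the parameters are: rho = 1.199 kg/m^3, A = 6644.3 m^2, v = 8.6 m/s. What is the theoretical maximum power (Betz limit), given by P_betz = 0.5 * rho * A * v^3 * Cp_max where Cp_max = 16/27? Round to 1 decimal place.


The Betz coefficient Cp_max = 16/27 = 0.5926
v^3 = 8.6^3 = 636.056
P_betz = 0.5 * rho * A * v^3 * Cp_max
P_betz = 0.5 * 1.199 * 6644.3 * 636.056 * 0.5926
P_betz = 1501377.8 W

1501377.8


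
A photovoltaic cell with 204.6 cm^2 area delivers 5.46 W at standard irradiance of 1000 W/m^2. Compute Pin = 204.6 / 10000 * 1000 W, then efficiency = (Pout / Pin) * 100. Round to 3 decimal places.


First compute the input power:
  Pin = area_cm2 / 10000 * G = 204.6 / 10000 * 1000 = 20.46 W
Then compute efficiency:
  Efficiency = (Pout / Pin) * 100 = (5.46 / 20.46) * 100
  Efficiency = 26.686%

26.686


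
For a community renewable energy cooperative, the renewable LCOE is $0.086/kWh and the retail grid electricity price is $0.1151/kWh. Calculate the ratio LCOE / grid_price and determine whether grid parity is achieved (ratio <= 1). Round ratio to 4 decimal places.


Compare LCOE to grid price:
  LCOE = $0.086/kWh, Grid price = $0.1151/kWh
  Ratio = LCOE / grid_price = 0.086 / 0.1151 = 0.7472
  Grid parity achieved (ratio <= 1)? yes

0.7472


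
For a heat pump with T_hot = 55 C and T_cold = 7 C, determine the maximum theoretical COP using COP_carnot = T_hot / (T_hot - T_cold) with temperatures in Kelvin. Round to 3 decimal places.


Convert to Kelvin:
  T_hot = 55 + 273.15 = 328.15 K
  T_cold = 7 + 273.15 = 280.15 K
Apply Carnot COP formula:
  COP = T_hot_K / (T_hot_K - T_cold_K) = 328.15 / 48.0
  COP = 6.836

6.836


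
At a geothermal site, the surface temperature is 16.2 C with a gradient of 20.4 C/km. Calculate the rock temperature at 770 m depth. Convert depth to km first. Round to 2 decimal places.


Convert depth to km: 770 / 1000 = 0.77 km
Temperature increase = gradient * depth_km = 20.4 * 0.77 = 15.71 C
Temperature at depth = T_surface + delta_T = 16.2 + 15.71
T = 31.91 C

31.91


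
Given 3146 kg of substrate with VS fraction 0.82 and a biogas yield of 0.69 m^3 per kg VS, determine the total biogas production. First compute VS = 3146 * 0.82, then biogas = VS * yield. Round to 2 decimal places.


Compute volatile solids:
  VS = mass * VS_fraction = 3146 * 0.82 = 2579.72 kg
Calculate biogas volume:
  Biogas = VS * specific_yield = 2579.72 * 0.69
  Biogas = 1780.01 m^3

1780.01


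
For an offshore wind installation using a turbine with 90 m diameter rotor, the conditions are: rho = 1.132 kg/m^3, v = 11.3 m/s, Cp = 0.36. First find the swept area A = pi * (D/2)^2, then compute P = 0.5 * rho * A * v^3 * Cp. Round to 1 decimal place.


Step 1 -- Compute swept area:
  A = pi * (D/2)^2 = pi * (90/2)^2 = 6361.73 m^2
Step 2 -- Apply wind power equation:
  P = 0.5 * rho * A * v^3 * Cp
  v^3 = 11.3^3 = 1442.897
  P = 0.5 * 1.132 * 6361.73 * 1442.897 * 0.36
  P = 1870377.0 W

1870377.0


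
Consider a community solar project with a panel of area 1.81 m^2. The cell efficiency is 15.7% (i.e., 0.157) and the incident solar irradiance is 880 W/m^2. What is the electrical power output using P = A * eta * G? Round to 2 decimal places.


Use the solar power formula P = A * eta * G.
Given: A = 1.81 m^2, eta = 0.157, G = 880 W/m^2
P = 1.81 * 0.157 * 880
P = 250.07 W

250.07


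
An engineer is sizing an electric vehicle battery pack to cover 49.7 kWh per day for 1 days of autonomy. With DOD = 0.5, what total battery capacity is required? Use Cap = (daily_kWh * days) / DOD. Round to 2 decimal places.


Total energy needed = daily * days = 49.7 * 1 = 49.7 kWh
Account for depth of discharge:
  Cap = total_energy / DOD = 49.7 / 0.5
  Cap = 99.40 kWh

99.40


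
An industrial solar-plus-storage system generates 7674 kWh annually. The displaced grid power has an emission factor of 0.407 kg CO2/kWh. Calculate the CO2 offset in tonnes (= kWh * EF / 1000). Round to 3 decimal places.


CO2 offset in kg = generation * emission_factor
CO2 offset = 7674 * 0.407 = 3123.32 kg
Convert to tonnes:
  CO2 offset = 3123.32 / 1000 = 3.123 tonnes

3.123


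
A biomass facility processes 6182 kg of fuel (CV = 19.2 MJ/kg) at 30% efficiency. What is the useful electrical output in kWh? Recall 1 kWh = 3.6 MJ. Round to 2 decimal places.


Total energy = mass * CV = 6182 * 19.2 = 118694.4 MJ
Useful energy = total * eta = 118694.4 * 0.3 = 35608.32 MJ
Convert to kWh: 35608.32 / 3.6
Useful energy = 9891.20 kWh

9891.20


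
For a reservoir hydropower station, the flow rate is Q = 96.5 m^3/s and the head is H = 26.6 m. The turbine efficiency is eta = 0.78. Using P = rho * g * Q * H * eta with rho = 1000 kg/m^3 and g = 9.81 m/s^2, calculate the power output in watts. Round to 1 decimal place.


Apply the hydropower formula P = rho * g * Q * H * eta
rho * g = 1000 * 9.81 = 9810.0
P = 9810.0 * 96.5 * 26.6 * 0.78
P = 19641405.4 W

19641405.4


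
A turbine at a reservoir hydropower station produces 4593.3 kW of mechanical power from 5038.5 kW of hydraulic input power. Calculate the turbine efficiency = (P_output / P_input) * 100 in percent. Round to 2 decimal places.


Turbine efficiency = (output power / input power) * 100
eta = (4593.3 / 5038.5) * 100
eta = 91.16%

91.16


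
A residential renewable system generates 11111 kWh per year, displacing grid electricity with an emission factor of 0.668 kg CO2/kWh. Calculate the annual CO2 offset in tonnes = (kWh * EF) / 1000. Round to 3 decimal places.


CO2 offset in kg = generation * emission_factor
CO2 offset = 11111 * 0.668 = 7422.15 kg
Convert to tonnes:
  CO2 offset = 7422.15 / 1000 = 7.422 tonnes

7.422


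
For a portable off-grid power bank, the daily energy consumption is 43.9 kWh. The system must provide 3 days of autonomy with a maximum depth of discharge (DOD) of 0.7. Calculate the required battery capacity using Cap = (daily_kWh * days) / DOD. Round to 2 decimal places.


Total energy needed = daily * days = 43.9 * 3 = 131.7 kWh
Account for depth of discharge:
  Cap = total_energy / DOD = 131.7 / 0.7
  Cap = 188.14 kWh

188.14


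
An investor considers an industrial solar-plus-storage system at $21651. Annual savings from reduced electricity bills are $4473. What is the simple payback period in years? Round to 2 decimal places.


Simple payback period = initial cost / annual savings
Payback = 21651 / 4473
Payback = 4.84 years

4.84


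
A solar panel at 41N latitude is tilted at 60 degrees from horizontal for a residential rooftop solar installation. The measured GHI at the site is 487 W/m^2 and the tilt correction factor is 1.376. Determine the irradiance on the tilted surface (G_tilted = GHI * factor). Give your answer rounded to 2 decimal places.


Identify the given values:
  GHI = 487 W/m^2, tilt correction factor = 1.376
Apply the formula G_tilted = GHI * factor:
  G_tilted = 487 * 1.376
  G_tilted = 670.11 W/m^2

670.11


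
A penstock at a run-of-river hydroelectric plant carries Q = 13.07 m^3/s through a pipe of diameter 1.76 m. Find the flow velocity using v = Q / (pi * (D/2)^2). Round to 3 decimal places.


Compute pipe cross-sectional area:
  A = pi * (D/2)^2 = pi * (1.76/2)^2 = 2.4328 m^2
Calculate velocity:
  v = Q / A = 13.07 / 2.4328
  v = 5.372 m/s

5.372


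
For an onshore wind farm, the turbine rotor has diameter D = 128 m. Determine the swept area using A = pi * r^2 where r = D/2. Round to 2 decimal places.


Compute the rotor radius:
  r = D / 2 = 128 / 2 = 64.0 m
Calculate swept area:
  A = pi * r^2 = pi * 64.0^2
  A = 12867.96 m^2

12867.96


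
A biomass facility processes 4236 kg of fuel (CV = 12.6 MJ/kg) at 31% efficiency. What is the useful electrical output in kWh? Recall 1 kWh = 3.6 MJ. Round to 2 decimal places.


Total energy = mass * CV = 4236 * 12.6 = 53373.6 MJ
Useful energy = total * eta = 53373.6 * 0.31 = 16545.82 MJ
Convert to kWh: 16545.82 / 3.6
Useful energy = 4596.06 kWh

4596.06


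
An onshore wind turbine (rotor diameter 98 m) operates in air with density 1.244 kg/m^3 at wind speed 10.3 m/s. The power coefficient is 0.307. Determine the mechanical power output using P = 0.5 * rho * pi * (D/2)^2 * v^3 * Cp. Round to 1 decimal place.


Step 1 -- Compute swept area:
  A = pi * (D/2)^2 = pi * (98/2)^2 = 7542.96 m^2
Step 2 -- Apply wind power equation:
  P = 0.5 * rho * A * v^3 * Cp
  v^3 = 10.3^3 = 1092.727
  P = 0.5 * 1.244 * 7542.96 * 1092.727 * 0.307
  P = 1573919.3 W

1573919.3


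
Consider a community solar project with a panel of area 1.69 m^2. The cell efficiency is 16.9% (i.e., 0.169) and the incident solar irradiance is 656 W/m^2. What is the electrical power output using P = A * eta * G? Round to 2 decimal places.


Use the solar power formula P = A * eta * G.
Given: A = 1.69 m^2, eta = 0.169, G = 656 W/m^2
P = 1.69 * 0.169 * 656
P = 187.36 W

187.36


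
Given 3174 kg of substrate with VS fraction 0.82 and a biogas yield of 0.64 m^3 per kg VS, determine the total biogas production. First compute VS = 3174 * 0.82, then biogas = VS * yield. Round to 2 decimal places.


Compute volatile solids:
  VS = mass * VS_fraction = 3174 * 0.82 = 2602.68 kg
Calculate biogas volume:
  Biogas = VS * specific_yield = 2602.68 * 0.64
  Biogas = 1665.72 m^3

1665.72


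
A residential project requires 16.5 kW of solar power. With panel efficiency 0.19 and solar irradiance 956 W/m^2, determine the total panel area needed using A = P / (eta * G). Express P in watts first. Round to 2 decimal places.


Convert target power to watts: P = 16.5 * 1000 = 16500.0 W
Compute denominator: eta * G = 0.19 * 956 = 181.64
Required area A = P / (eta * G) = 16500.0 / 181.64
A = 90.84 m^2

90.84


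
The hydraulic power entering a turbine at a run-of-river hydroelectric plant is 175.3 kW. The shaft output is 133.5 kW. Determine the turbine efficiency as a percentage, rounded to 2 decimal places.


Turbine efficiency = (output power / input power) * 100
eta = (133.5 / 175.3) * 100
eta = 76.16%

76.16


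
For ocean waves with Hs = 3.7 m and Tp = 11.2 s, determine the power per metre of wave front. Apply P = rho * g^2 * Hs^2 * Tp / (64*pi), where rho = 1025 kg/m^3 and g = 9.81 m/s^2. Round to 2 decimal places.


Apply wave power formula:
  g^2 = 9.81^2 = 96.2361
  Hs^2 = 3.7^2 = 13.69
  Numerator = rho * g^2 * Hs^2 * Tp = 1025 * 96.2361 * 13.69 * 11.2 = 15124580.96
  Denominator = 64 * pi = 201.0619
  P = 15124580.96 / 201.0619 = 75223.49 W/m

75223.49


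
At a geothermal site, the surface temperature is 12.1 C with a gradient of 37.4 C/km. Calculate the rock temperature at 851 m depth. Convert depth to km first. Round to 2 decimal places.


Convert depth to km: 851 / 1000 = 0.851 km
Temperature increase = gradient * depth_km = 37.4 * 0.851 = 31.83 C
Temperature at depth = T_surface + delta_T = 12.1 + 31.83
T = 43.93 C

43.93


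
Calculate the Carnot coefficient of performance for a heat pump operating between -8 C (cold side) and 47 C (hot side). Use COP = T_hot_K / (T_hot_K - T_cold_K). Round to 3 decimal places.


Convert to Kelvin:
  T_hot = 47 + 273.15 = 320.15 K
  T_cold = -8 + 273.15 = 265.15 K
Apply Carnot COP formula:
  COP = T_hot_K / (T_hot_K - T_cold_K) = 320.15 / 55.0
  COP = 5.821

5.821


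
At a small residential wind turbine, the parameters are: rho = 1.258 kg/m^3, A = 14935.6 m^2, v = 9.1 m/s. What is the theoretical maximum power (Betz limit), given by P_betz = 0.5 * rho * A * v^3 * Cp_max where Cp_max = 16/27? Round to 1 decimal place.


The Betz coefficient Cp_max = 16/27 = 0.5926
v^3 = 9.1^3 = 753.571
P_betz = 0.5 * rho * A * v^3 * Cp_max
P_betz = 0.5 * 1.258 * 14935.6 * 753.571 * 0.5926
P_betz = 4195210.1 W

4195210.1


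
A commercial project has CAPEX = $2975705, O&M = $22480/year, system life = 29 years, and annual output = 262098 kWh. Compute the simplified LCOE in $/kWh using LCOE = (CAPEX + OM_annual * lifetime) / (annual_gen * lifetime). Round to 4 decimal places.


Total cost = CAPEX + OM * lifetime = 2975705 + 22480 * 29 = 2975705 + 651920 = 3627625
Total generation = annual * lifetime = 262098 * 29 = 7600842 kWh
LCOE = 3627625 / 7600842
LCOE = 0.4773 $/kWh

0.4773


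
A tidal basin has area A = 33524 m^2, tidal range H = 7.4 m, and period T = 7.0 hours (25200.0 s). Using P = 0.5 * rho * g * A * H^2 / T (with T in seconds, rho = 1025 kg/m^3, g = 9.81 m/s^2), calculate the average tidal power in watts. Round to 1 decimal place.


Convert period to seconds: T = 7.0 * 3600 = 25200.0 s
H^2 = 7.4^2 = 54.76
P = 0.5 * rho * g * A * H^2 / T
P = 0.5 * 1025 * 9.81 * 33524 * 54.76 / 25200.0
P = 366253.4 W

366253.4


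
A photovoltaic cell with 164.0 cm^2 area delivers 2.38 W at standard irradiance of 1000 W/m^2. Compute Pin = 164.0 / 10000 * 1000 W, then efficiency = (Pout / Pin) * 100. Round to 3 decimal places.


First compute the input power:
  Pin = area_cm2 / 10000 * G = 164.0 / 10000 * 1000 = 16.4 W
Then compute efficiency:
  Efficiency = (Pout / Pin) * 100 = (2.38 / 16.4) * 100
  Efficiency = 14.512%

14.512


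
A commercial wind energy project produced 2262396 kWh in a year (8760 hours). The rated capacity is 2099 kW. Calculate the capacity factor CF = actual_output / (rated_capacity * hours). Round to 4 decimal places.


Capacity factor = actual output / maximum possible output
Maximum possible = rated * hours = 2099 * 8760 = 18387240 kWh
CF = 2262396 / 18387240
CF = 0.1230

0.1230


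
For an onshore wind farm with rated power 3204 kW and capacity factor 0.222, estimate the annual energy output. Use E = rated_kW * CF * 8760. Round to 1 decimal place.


Annual energy = rated_kW * capacity_factor * hours_per_year
Given: P_rated = 3204 kW, CF = 0.222, hours = 8760
E = 3204 * 0.222 * 8760
E = 6230882.9 kWh

6230882.9


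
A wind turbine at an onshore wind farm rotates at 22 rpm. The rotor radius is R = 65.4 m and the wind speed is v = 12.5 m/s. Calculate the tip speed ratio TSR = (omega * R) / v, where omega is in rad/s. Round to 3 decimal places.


Convert rotational speed to rad/s:
  omega = 22 * 2 * pi / 60 = 2.3038 rad/s
Compute tip speed:
  v_tip = omega * R = 2.3038 * 65.4 = 150.671 m/s
Tip speed ratio:
  TSR = v_tip / v_wind = 150.671 / 12.5 = 12.054

12.054


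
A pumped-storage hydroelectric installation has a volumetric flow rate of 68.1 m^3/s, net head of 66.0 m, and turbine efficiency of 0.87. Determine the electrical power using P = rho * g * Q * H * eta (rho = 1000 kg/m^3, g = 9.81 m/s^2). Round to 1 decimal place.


Apply the hydropower formula P = rho * g * Q * H * eta
rho * g = 1000 * 9.81 = 9810.0
P = 9810.0 * 68.1 * 66.0 * 0.87
P = 38360062.6 W

38360062.6


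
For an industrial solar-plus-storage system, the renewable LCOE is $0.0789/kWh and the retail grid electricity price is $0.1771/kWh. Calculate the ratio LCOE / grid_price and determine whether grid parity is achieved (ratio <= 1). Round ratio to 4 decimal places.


Compare LCOE to grid price:
  LCOE = $0.0789/kWh, Grid price = $0.1771/kWh
  Ratio = LCOE / grid_price = 0.0789 / 0.1771 = 0.4455
  Grid parity achieved (ratio <= 1)? yes

0.4455


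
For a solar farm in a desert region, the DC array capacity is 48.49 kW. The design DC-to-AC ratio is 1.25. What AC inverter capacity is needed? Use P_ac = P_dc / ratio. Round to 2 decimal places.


The inverter AC capacity is determined by the DC/AC ratio.
Given: P_dc = 48.49 kW, DC/AC ratio = 1.25
P_ac = P_dc / ratio = 48.49 / 1.25
P_ac = 38.79 kW

38.79


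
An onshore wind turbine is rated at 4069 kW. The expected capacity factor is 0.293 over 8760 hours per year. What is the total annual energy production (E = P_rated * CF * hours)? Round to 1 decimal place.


Annual energy = rated_kW * capacity_factor * hours_per_year
Given: P_rated = 4069 kW, CF = 0.293, hours = 8760
E = 4069 * 0.293 * 8760
E = 10443820.9 kWh

10443820.9


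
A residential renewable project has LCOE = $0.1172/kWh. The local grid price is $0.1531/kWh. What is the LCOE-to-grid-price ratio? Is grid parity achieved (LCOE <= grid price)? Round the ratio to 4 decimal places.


Compare LCOE to grid price:
  LCOE = $0.1172/kWh, Grid price = $0.1531/kWh
  Ratio = LCOE / grid_price = 0.1172 / 0.1531 = 0.7655
  Grid parity achieved (ratio <= 1)? yes

0.7655


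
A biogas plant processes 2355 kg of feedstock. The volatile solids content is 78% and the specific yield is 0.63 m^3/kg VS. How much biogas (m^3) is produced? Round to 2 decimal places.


Compute volatile solids:
  VS = mass * VS_fraction = 2355 * 0.78 = 1836.9 kg
Calculate biogas volume:
  Biogas = VS * specific_yield = 1836.9 * 0.63
  Biogas = 1157.25 m^3

1157.25


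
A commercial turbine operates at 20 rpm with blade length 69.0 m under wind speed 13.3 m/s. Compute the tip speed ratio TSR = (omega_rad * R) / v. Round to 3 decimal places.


Convert rotational speed to rad/s:
  omega = 20 * 2 * pi / 60 = 2.0944 rad/s
Compute tip speed:
  v_tip = omega * R = 2.0944 * 69.0 = 144.513 m/s
Tip speed ratio:
  TSR = v_tip / v_wind = 144.513 / 13.3 = 10.866

10.866


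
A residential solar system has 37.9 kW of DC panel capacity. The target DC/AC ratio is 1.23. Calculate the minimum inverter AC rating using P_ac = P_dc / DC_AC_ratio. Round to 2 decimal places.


The inverter AC capacity is determined by the DC/AC ratio.
Given: P_dc = 37.9 kW, DC/AC ratio = 1.23
P_ac = P_dc / ratio = 37.9 / 1.23
P_ac = 30.81 kW

30.81


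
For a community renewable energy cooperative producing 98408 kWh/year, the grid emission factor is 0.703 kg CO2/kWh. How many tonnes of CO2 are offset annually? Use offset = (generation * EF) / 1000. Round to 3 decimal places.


CO2 offset in kg = generation * emission_factor
CO2 offset = 98408 * 0.703 = 69180.82 kg
Convert to tonnes:
  CO2 offset = 69180.82 / 1000 = 69.181 tonnes

69.181


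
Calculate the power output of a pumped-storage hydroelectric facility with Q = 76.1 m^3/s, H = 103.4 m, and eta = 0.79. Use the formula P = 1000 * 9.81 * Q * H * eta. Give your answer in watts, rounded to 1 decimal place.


Apply the hydropower formula P = rho * g * Q * H * eta
rho * g = 1000 * 9.81 = 9810.0
P = 9810.0 * 76.1 * 103.4 * 0.79
P = 60981948.1 W

60981948.1


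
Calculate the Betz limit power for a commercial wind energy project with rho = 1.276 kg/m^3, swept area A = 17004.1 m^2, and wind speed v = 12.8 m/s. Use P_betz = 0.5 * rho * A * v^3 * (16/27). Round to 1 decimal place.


The Betz coefficient Cp_max = 16/27 = 0.5926
v^3 = 12.8^3 = 2097.152
P_betz = 0.5 * rho * A * v^3 * Cp_max
P_betz = 0.5 * 1.276 * 17004.1 * 2097.152 * 0.5926
P_betz = 13482190.4 W

13482190.4


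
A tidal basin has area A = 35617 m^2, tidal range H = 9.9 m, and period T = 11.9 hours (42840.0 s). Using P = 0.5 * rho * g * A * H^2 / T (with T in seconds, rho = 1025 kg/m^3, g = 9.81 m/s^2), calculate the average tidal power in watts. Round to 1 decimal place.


Convert period to seconds: T = 11.9 * 3600 = 42840.0 s
H^2 = 9.9^2 = 98.01
P = 0.5 * rho * g * A * H^2 / T
P = 0.5 * 1025 * 9.81 * 35617 * 98.01 / 42840.0
P = 409676.6 W

409676.6


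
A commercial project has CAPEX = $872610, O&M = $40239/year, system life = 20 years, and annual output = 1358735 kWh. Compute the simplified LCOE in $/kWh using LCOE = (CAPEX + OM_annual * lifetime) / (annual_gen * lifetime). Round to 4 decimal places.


Total cost = CAPEX + OM * lifetime = 872610 + 40239 * 20 = 872610 + 804780 = 1677390
Total generation = annual * lifetime = 1358735 * 20 = 27174700 kWh
LCOE = 1677390 / 27174700
LCOE = 0.0617 $/kWh

0.0617


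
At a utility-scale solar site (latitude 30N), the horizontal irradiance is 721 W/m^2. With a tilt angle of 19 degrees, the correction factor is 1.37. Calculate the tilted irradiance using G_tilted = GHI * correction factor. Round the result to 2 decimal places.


Identify the given values:
  GHI = 721 W/m^2, tilt correction factor = 1.37
Apply the formula G_tilted = GHI * factor:
  G_tilted = 721 * 1.37
  G_tilted = 987.77 W/m^2

987.77


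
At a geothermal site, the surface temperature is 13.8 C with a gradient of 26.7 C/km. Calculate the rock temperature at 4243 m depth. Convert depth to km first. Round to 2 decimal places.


Convert depth to km: 4243 / 1000 = 4.243 km
Temperature increase = gradient * depth_km = 26.7 * 4.243 = 113.29 C
Temperature at depth = T_surface + delta_T = 13.8 + 113.29
T = 127.09 C

127.09


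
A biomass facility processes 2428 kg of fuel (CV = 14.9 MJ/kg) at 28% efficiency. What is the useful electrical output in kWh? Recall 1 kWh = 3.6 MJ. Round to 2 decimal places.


Total energy = mass * CV = 2428 * 14.9 = 36177.2 MJ
Useful energy = total * eta = 36177.2 * 0.28 = 10129.62 MJ
Convert to kWh: 10129.62 / 3.6
Useful energy = 2813.78 kWh

2813.78


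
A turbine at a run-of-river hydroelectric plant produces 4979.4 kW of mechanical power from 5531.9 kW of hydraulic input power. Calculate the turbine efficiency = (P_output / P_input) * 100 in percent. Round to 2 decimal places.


Turbine efficiency = (output power / input power) * 100
eta = (4979.4 / 5531.9) * 100
eta = 90.01%

90.01


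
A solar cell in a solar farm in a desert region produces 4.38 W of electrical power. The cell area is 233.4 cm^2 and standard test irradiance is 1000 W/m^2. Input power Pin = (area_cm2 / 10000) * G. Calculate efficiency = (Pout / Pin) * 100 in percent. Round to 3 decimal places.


First compute the input power:
  Pin = area_cm2 / 10000 * G = 233.4 / 10000 * 1000 = 23.34 W
Then compute efficiency:
  Efficiency = (Pout / Pin) * 100 = (4.38 / 23.34) * 100
  Efficiency = 18.766%

18.766


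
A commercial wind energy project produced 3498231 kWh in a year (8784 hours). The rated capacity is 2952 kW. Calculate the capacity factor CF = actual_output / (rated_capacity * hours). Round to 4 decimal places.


Capacity factor = actual output / maximum possible output
Maximum possible = rated * hours = 2952 * 8784 = 25930368 kWh
CF = 3498231 / 25930368
CF = 0.1349

0.1349


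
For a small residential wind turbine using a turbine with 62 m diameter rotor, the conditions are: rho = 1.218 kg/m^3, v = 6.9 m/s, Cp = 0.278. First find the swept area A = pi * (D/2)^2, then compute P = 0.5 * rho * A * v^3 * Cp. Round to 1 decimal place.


Step 1 -- Compute swept area:
  A = pi * (D/2)^2 = pi * (62/2)^2 = 3019.07 m^2
Step 2 -- Apply wind power equation:
  P = 0.5 * rho * A * v^3 * Cp
  v^3 = 6.9^3 = 328.509
  P = 0.5 * 1.218 * 3019.07 * 328.509 * 0.278
  P = 167912.3 W

167912.3


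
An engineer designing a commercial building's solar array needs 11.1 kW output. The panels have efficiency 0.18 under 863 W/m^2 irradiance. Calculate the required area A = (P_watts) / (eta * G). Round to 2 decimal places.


Convert target power to watts: P = 11.1 * 1000 = 11100.0 W
Compute denominator: eta * G = 0.18 * 863 = 155.34
Required area A = P / (eta * G) = 11100.0 / 155.34
A = 71.46 m^2

71.46


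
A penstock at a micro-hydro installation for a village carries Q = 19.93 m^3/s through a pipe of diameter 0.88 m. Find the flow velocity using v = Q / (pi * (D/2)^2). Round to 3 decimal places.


Compute pipe cross-sectional area:
  A = pi * (D/2)^2 = pi * (0.88/2)^2 = 0.6082 m^2
Calculate velocity:
  v = Q / A = 19.93 / 0.6082
  v = 32.768 m/s

32.768


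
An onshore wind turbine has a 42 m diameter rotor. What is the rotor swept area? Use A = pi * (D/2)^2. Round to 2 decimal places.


Compute the rotor radius:
  r = D / 2 = 42 / 2 = 21.0 m
Calculate swept area:
  A = pi * r^2 = pi * 21.0^2
  A = 1385.44 m^2

1385.44


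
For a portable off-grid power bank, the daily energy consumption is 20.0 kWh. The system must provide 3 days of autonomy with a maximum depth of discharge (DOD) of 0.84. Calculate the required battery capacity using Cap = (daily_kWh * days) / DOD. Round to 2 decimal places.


Total energy needed = daily * days = 20.0 * 3 = 60.0 kWh
Account for depth of discharge:
  Cap = total_energy / DOD = 60.0 / 0.84
  Cap = 71.43 kWh

71.43


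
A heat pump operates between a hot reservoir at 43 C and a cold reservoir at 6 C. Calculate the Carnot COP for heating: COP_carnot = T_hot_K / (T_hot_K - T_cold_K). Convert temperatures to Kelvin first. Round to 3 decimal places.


Convert to Kelvin:
  T_hot = 43 + 273.15 = 316.15 K
  T_cold = 6 + 273.15 = 279.15 K
Apply Carnot COP formula:
  COP = T_hot_K / (T_hot_K - T_cold_K) = 316.15 / 37.0
  COP = 8.545

8.545
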